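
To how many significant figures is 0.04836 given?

4

0.04836: leading zeros are not significant.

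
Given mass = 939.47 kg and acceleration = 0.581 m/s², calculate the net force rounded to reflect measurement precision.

546 N

net force = 939.47 kg × 0.581 m/s² = 545.83207 N.
939.47 has 5 significant figures; 0.581 has 3.
Division/multiplication keeps the fewest: 3 significant figures.
Rounded: 546 N.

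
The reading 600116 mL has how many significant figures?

600116: zeros between nonzero digits are significant.

6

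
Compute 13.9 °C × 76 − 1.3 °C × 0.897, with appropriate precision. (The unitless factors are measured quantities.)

13.9 × 76 = 1056.4 → 1.1 × 10³ °C (2 s.f., last digit at the 10^2 place).
1.3 × 0.897 = 1.1661 → 1.2 °C (2 s.f., last digit at the 10^-1 place).
Difference: 1055.2339 °C; keep the coarser place, 10^2.
Result: 1.1 × 10³ °C.

1.1 × 10³ °C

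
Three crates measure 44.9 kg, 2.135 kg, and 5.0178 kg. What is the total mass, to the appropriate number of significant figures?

52.1 kg

44.9 kg + 2.135 kg + 5.0178 kg = 52.0528 kg.
Addition/subtraction keeps the fewest decimal places: 44.9 → 1 decimal place, 2.135 → 3 decimal places, 5.0178 → 4 decimal places; limit is 1.
Rounded to 1 decimal place: 52.1 kg.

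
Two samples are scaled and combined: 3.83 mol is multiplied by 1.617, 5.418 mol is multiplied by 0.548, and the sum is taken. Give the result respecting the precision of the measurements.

9.16 mol

3.83 × 1.617 = 6.19311 → 6.19 mol (3 s.f., last digit at the 10^-2 place).
5.418 × 0.548 = 2.969064 → 2.97 mol (3 s.f., last digit at the 10^-2 place).
Sum: 9.162174 mol; keep the coarser place, 10^-2.
Result: 9.16 mol.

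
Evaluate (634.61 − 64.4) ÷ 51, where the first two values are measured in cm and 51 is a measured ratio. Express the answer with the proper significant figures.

11 cm

634.61 cm − 64.4 cm = 570.21 cm; the difference is limited to 1 decimal place (4 s.f.).
Carrying full precision, 570.21 ÷ 51 = 11.1805882353… cm; 51 has 2 s.f., so the result keeps min(4, 2) = 2 s.f.
Rounded to 2 significant figures: 11 cm.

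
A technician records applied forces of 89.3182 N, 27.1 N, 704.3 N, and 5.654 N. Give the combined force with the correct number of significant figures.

89.3182 N + 27.1 N + 704.3 N + 5.654 N = 826.3722 N.
Addition/subtraction keeps the fewest decimal places: 89.3182 → 4 decimal places, 27.1 → 1 decimal place, 704.3 → 1 decimal place, 5.654 → 3 decimal places; limit is 1.
Rounded to 1 decimal place: 826.4 N.

826.4 N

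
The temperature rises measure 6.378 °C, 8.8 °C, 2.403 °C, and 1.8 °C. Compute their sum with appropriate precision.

6.378 °C + 8.8 °C + 2.403 °C + 1.8 °C = 19.381 °C.
Addition/subtraction keeps the fewest decimal places: 6.378 → 3 decimal places, 8.8 → 1 decimal place, 2.403 → 3 decimal places, 1.8 → 1 decimal place; limit is 1.
Rounded to 1 decimal place: 19.4 °C.

19.4 °C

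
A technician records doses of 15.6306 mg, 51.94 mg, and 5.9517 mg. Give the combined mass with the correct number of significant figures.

15.6306 mg + 51.94 mg + 5.9517 mg = 73.5223 mg.
Addition/subtraction keeps the fewest decimal places: 15.6306 → 4 decimal places, 51.94 → 2 decimal places, 5.9517 → 4 decimal places; limit is 2.
Rounded to 2 decimal places: 73.52 mg.

73.52 mg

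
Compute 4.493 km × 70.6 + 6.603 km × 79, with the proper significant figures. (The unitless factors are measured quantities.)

8.4 × 10^2 km

4.493 × 70.6 = 317.2058 → 317 km (3 s.f., last digit at the 10^0 place).
6.603 × 79 = 521.637 → 5.2 × 10^2 km (2 s.f., last digit at the 10^1 place).
Sum: 838.8428 km; keep the coarser place, 10^1.
Result: 8.4 × 10^2 km.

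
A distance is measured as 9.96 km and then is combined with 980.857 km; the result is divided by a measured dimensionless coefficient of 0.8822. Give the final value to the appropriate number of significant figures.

1123 km

9.96 km + 980.857 km = 990.817 km; the sum is limited to 2 decimal places (5 s.f.).
Carrying full precision, 990.817 ÷ 0.8822 = 1123.12060757… km; 0.8822 has 4 s.f., so the result keeps min(5, 4) = 4 s.f.
Rounded to 4 significant figures: 1123 km.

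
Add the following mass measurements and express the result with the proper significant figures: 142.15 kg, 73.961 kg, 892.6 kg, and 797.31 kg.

142.15 kg + 73.961 kg + 892.6 kg + 797.31 kg = 1906.021 kg.
Addition/subtraction keeps the fewest decimal places: 142.15 → 2 decimal places, 73.961 → 3 decimal places, 892.6 → 1 decimal place, 797.31 → 2 decimal places; limit is 1.
Rounded to 1 decimal place: 1906.0 kg.

1906.0 kg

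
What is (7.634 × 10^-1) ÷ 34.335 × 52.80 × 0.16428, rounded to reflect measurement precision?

0.1929

(7.634 × 10^-1) ÷ 34.335 × 52.80 × 0.16428 = 0.192856251219…
Multiplication/division keeps the fewest significant figures: 7.634 × 10^-1 → 4 s.f., 34.335 → 5 s.f., 52.80 → 4 s.f., 0.16428 → 5 s.f.; limit is 4.
Rounded to 4 significant figures: 0.1929.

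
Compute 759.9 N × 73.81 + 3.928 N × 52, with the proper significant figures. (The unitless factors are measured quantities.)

5.629 × 10^4 N

759.9 × 73.81 = 56088.219 → 5.609 × 10^4 N (4 s.f., last digit at the 10^1 place).
3.928 × 52 = 204.256 → 2.0 × 10^2 N (2 s.f., last digit at the 10^1 place).
Sum: 56292.475 N; keep the coarser place, 10^1.
Result: 5.629 × 10^4 N.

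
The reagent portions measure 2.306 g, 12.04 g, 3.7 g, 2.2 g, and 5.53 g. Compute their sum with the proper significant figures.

25.8 g

2.306 g + 12.04 g + 3.7 g + 2.2 g + 5.53 g = 25.776 g.
Addition/subtraction keeps the fewest decimal places: 2.306 → 3 decimal places, 12.04 → 2 decimal places, 3.7 → 1 decimal place, 2.2 → 1 decimal place, 5.53 → 2 decimal places; limit is 1.
Rounded to 1 decimal place: 25.8 g.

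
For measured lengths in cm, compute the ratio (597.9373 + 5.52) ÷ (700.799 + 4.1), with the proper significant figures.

8.561 × 10^-1

597.9373 + 5.52 = 603.4573, limited to 2 d.p. → 5 s.f.; 700.799 + 4.1 = 704.899, limited to 1 d.p. → 4 s.f.
Carrying full precision, 603.4573 ÷ 704.899 = 0.856090447…; keep min(5, 4) = 4 s.f.
Rounded to 4 significant figures: 8.561 × 10^-1.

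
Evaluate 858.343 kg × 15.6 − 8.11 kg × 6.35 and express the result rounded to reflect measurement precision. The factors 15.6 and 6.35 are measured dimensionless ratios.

1.33 × 10^4 kg

858.343 × 15.6 = 13390.1508 → 1.34 × 10^4 kg (3 s.f., last digit at the 10^2 place).
8.11 × 6.35 = 51.4985 → 51.5 kg (3 s.f., last digit at the 10^-1 place).
Difference: 13338.6523 kg; keep the coarser place, 10^2.
Result: 1.33 × 10^4 kg.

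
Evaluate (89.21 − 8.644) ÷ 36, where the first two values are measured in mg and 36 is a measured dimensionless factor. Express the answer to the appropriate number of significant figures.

89.21 mg − 8.644 mg = 80.566 mg; the difference is limited to 2 decimal places (4 s.f.).
Carrying full precision, 80.566 ÷ 36 = 2.23794444444… mg; 36 has 2 s.f., so the result keeps min(4, 2) = 2 s.f.
Rounded to 2 significant figures: 2.2 mg.

2.2 mg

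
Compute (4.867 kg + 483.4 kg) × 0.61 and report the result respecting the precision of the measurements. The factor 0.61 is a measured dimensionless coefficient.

3.0 × 10^2 kg

4.867 kg + 483.4 kg = 488.267 kg; the sum is limited to 1 decimal place (4 s.f.).
Carrying full precision, 488.267 × 0.61 = 297.84287 kg; 0.61 has 2 s.f., so the result keeps min(4, 2) = 2 s.f.
Rounded to 2 significant figures: 3.0 × 10^2 kg.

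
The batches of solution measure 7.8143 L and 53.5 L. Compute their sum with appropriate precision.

61.3 L

7.8143 L + 53.5 L = 61.3143 L.
Addition/subtraction keeps the fewest decimal places: 7.8143 → 4 decimal places, 53.5 → 1 decimal place; limit is 1.
Rounded to 1 decimal place: 61.3 L.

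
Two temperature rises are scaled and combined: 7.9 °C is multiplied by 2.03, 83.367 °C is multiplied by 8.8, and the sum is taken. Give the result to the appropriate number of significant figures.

7.9 × 2.03 = 16.037 → 16 °C (2 s.f., last digit at the 10^0 place).
83.367 × 8.8 = 733.6296 → 7.3 × 10² °C (2 s.f., last digit at the 10^1 place).
Sum: 749.6666 °C; keep the coarser place, 10^1.
Result: 7.5 × 10² °C.

7.5 × 10² °C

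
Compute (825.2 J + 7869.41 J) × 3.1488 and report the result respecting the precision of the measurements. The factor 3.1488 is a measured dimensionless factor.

825.2 J + 7869.41 J = 8694.61 J; the sum is limited to 1 decimal place (5 s.f.).
Carrying full precision, 8694.61 × 3.1488 = 27377.587968 J; 3.1488 has 5 s.f., so the result keeps min(5, 5) = 5 s.f.
Rounded to 5 significant figures: 27378 J.

27378 J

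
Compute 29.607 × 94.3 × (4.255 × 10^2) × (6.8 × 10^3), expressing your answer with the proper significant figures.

8.1 × 10^9

29.607 × 94.3 × (4.255 × 10^2) × (6.8 × 10^3) = 8.07819948534 × 10^9
Multiplication/division keeps the fewest significant figures: 29.607 → 5 s.f., 94.3 → 3 s.f., 4.255 × 10^2 → 4 s.f., 6.8 × 10^3 → 2 s.f.; limit is 2.
Rounded to 2 significant figures: 8.1 × 10^9.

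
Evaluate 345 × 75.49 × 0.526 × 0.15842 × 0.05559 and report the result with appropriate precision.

345 × 75.49 × 0.526 × 0.15842 × 0.05559 = 120.642672051…
Multiplication/division keeps the fewest significant figures: 345 → 3 s.f., 75.49 → 4 s.f., 0.526 → 3 s.f., 0.15842 → 5 s.f., 0.05559 → 4 s.f.; limit is 3.
Rounded to 3 significant figures: 121.

121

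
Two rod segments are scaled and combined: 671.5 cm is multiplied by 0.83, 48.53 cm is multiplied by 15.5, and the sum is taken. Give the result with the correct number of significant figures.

1.31 × 10^3 cm

671.5 × 0.83 = 557.345 → 5.6 × 10^2 cm (2 s.f., last digit at the 10^1 place).
48.53 × 15.5 = 752.215 → 752 cm (3 s.f., last digit at the 10^0 place).
Sum: 1309.56 cm; keep the coarser place, 10^1.
Result: 1.31 × 10^3 cm.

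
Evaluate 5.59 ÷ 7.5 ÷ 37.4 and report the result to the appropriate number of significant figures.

0.020

5.59 ÷ 7.5 ÷ 37.4 = 0.0199286987522…
Multiplication/division keeps the fewest significant figures: 5.59 → 3 s.f., 7.5 → 2 s.f., 37.4 → 3 s.f.; limit is 2.
Rounded to 2 significant figures: 0.020.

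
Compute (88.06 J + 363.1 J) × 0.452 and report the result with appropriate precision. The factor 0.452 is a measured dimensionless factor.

204 J

88.06 J + 363.1 J = 451.16 J; the sum is limited to 1 decimal place (4 s.f.).
Carrying full precision, 451.16 × 0.452 = 203.92432 J; 0.452 has 3 s.f., so the result keeps min(4, 3) = 3 s.f.
Rounded to 3 significant figures: 204 J.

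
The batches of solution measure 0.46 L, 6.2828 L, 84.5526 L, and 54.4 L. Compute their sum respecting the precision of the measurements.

0.46 L + 6.2828 L + 84.5526 L + 54.4 L = 145.6954 L.
Addition/subtraction keeps the fewest decimal places: 0.46 → 2 decimal places, 6.2828 → 4 decimal places, 84.5526 → 4 decimal places, 54.4 → 1 decimal place; limit is 1.
Rounded to 1 decimal place: 1.457 × 10^2 L.

1.457 × 10^2 L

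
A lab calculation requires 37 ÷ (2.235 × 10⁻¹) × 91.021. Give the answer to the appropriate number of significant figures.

37 ÷ (2.235 × 10⁻¹) × 91.021 = 15068.3534676…
Multiplication/division keeps the fewest significant figures: 37 → 2 s.f., 2.235 × 10⁻¹ → 4 s.f., 91.021 → 5 s.f.; limit is 2.
Rounded to 2 significant figures: 1.5 × 10⁴.

1.5 × 10⁴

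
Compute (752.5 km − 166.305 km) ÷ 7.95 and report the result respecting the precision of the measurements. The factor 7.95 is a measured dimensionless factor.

73.7 km

752.5 km − 166.305 km = 586.195 km; the difference is limited to 1 decimal place (4 s.f.).
Carrying full precision, 586.195 ÷ 7.95 = 73.7352201258… km; 7.95 has 3 s.f., so the result keeps min(4, 3) = 3 s.f.
Rounded to 3 significant figures: 73.7 km.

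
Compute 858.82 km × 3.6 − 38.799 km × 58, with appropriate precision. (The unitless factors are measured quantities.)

8 × 10² km

858.82 × 3.6 = 3091.752 → 3.1 × 10³ km (2 s.f., last digit at the 10^2 place).
38.799 × 58 = 2250.342 → 2.3 × 10³ km (2 s.f., last digit at the 10^2 place).
Difference: 841.41 km; keep the coarser place, 10^2.
Result: 8 × 10² km.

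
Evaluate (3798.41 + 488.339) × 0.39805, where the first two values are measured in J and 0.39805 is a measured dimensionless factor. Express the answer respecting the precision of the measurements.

3798.41 J + 488.339 J = 4286.749 J; the sum is limited to 2 decimal places (6 s.f.).
Carrying full precision, 4286.749 × 0.39805 = 1706.34043945 J; 0.39805 has 5 s.f., so the result keeps min(6, 5) = 5 s.f.
Rounded to 5 significant figures: 1706.3 J.

1706.3 J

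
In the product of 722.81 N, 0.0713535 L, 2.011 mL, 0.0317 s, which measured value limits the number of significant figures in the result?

0.0317 s

722.81 N → 5 s.f.; 0.0713535 L → 6 s.f.; 2.011 mL → 4 s.f.; 0.0317 s → 3 s.f.
The fewest is 3 significant figures, from 0.0317 s.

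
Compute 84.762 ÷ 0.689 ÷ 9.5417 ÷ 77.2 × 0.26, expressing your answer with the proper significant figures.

84.762 ÷ 0.689 ÷ 9.5417 ÷ 77.2 × 0.26 = 0.0434222440041…
Multiplication/division keeps the fewest significant figures: 84.762 → 5 s.f., 0.689 → 3 s.f., 9.5417 → 5 s.f., 77.2 → 3 s.f., 0.26 → 2 s.f.; limit is 2.
Rounded to 2 significant figures: 0.043.

0.043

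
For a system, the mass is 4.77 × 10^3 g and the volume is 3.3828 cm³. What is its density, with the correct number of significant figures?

density = 4.77 × 10^3 g ÷ 3.3828 cm³ = 1410.0744945… g/cm³.
4.77 × 10^3 has 3 significant figures; 3.3828 has 5.
Division/multiplication keeps the fewest: 3 significant figures.
Rounded: 1.41 × 10^3 g/cm³.

1.41 × 10^3 g/cm³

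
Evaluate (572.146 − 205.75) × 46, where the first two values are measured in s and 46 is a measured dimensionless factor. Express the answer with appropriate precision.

1.7 × 10⁴ s

572.146 s − 205.75 s = 366.396 s; the difference is limited to 2 decimal places (5 s.f.).
Carrying full precision, 366.396 × 46 = 16854.216 s; 46 has 2 s.f., so the result keeps min(5, 2) = 2 s.f.
Rounded to 2 significant figures: 1.7 × 10⁴ s.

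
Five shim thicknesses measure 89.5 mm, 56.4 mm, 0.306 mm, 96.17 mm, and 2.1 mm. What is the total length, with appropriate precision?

89.5 mm + 56.4 mm + 0.306 mm + 96.17 mm + 2.1 mm = 244.476 mm.
Addition/subtraction keeps the fewest decimal places: 89.5 → 1 decimal place, 56.4 → 1 decimal place, 0.306 → 3 decimal places, 96.17 → 2 decimal places, 2.1 → 1 decimal place; limit is 1.
Rounded to 1 decimal place: 244.5 mm.

244.5 mm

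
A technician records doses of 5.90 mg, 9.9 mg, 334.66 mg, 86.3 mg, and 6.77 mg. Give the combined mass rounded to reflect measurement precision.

5.90 mg + 9.9 mg + 334.66 mg + 86.3 mg + 6.77 mg = 443.53 mg.
Addition/subtraction keeps the fewest decimal places: 5.90 → 2 decimal places, 9.9 → 1 decimal place, 334.66 → 2 decimal places, 86.3 → 1 decimal place, 6.77 → 2 decimal places; limit is 1.
Rounded to 1 decimal place: 443.5 mg.

443.5 mg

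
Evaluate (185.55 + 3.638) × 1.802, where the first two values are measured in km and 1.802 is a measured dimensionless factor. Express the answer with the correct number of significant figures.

3.409 × 10^2 km

185.55 km + 3.638 km = 189.188 km; the sum is limited to 2 decimal places (5 s.f.).
Carrying full precision, 189.188 × 1.802 = 340.916776 km; 1.802 has 4 s.f., so the result keeps min(5, 4) = 4 s.f.
Rounded to 4 significant figures: 3.409 × 10^2 km.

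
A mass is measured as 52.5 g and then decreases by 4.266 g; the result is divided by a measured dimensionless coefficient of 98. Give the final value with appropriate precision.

0.49 g

52.5 g − 4.266 g = 48.234 g; the difference is limited to 1 decimal place (3 s.f.).
Carrying full precision, 48.234 ÷ 98 = 0.492183673469… g; 98 has 2 s.f., so the result keeps min(3, 2) = 2 s.f.
Rounded to 2 significant figures: 0.49 g.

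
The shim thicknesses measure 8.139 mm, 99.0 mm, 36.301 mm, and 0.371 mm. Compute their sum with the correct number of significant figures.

143.8 mm

8.139 mm + 99.0 mm + 36.301 mm + 0.371 mm = 143.811 mm.
Addition/subtraction keeps the fewest decimal places: 8.139 → 3 decimal places, 99.0 → 1 decimal place, 36.301 → 3 decimal places, 0.371 → 3 decimal places; limit is 1.
Rounded to 1 decimal place: 143.8 mm.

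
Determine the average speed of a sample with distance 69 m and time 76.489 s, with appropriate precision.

0.90 m/s

average speed = 69 m ÷ 76.489 s = 0.902090496673… m/s.
69 has 2 significant figures; 76.489 has 5.
Division/multiplication keeps the fewest: 2 significant figures.
Rounded: 0.90 m/s.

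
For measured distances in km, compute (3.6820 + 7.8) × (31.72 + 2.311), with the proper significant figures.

391 km²

3.6820 + 7.8 = 11.4820, limited to 1 d.p. → 3 s.f.; 31.72 + 2.311 = 34.031, limited to 2 d.p. → 4 s.f.
Carrying full precision, 11.4820 × 34.031 = 390.743942; keep min(3, 4) = 3 s.f.
Rounded to 3 significant figures: 391 km².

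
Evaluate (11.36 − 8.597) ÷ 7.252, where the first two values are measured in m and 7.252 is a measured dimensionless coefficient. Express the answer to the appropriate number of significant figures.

11.36 m − 8.597 m = 2.763 m; the difference is limited to 2 decimal places (3 s.f.).
Carrying full precision, 2.763 ÷ 7.252 = 0.380998345284… m; 7.252 has 4 s.f., so the result keeps min(3, 4) = 3 s.f.
Rounded to 3 significant figures: 0.381 m.

0.381 m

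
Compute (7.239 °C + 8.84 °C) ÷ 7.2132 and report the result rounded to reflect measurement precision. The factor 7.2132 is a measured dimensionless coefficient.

7.239 °C + 8.84 °C = 16.079 °C; the sum is limited to 2 decimal places (4 s.f.).
Carrying full precision, 16.079 ÷ 7.2132 = 2.22910774691… °C; 7.2132 has 5 s.f., so the result keeps min(4, 5) = 4 s.f.
Rounded to 4 significant figures: 2.229 °C.

2.229 °C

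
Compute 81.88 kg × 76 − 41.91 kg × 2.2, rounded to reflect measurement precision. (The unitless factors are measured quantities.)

6.1 × 10³ kg

81.88 × 76 = 6222.88 → 6.2 × 10³ kg (2 s.f., last digit at the 10^2 place).
41.91 × 2.2 = 92.202 → 92 kg (2 s.f., last digit at the 10^0 place).
Difference: 6130.678 kg; keep the coarser place, 10^2.
Result: 6.1 × 10³ kg.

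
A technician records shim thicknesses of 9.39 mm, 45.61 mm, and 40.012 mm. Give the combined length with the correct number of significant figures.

95.01 mm

9.39 mm + 45.61 mm + 40.012 mm = 95.012 mm.
Addition/subtraction keeps the fewest decimal places: 9.39 → 2 decimal places, 45.61 → 2 decimal places, 40.012 → 3 decimal places; limit is 2.
Rounded to 2 decimal places: 95.01 mm.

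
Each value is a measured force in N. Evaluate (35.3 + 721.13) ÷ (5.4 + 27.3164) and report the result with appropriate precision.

23.1

35.3 + 721.13 = 756.43, limited to 1 d.p. → 4 s.f.; 5.4 + 27.3164 = 32.7164, limited to 1 d.p. → 3 s.f.
Carrying full precision, 756.43 ÷ 32.7164 = 23.1208201391…; keep min(4, 3) = 3 s.f.
Rounded to 3 significant figures: 23.1.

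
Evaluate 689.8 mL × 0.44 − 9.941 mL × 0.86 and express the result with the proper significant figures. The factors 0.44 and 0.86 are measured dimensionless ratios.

689.8 × 0.44 = 303.512 → 3.0 × 10^2 mL (2 s.f., last digit at the 10^1 place).
9.941 × 0.86 = 8.54926 → 8.5 mL (2 s.f., last digit at the 10^-1 place).
Difference: 294.96274 mL; keep the coarser place, 10^1.
Result: 2.9 × 10^2 mL.

2.9 × 10^2 mL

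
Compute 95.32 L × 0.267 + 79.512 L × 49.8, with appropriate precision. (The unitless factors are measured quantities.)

95.32 × 0.267 = 25.45044 → 25.5 L (3 s.f., last digit at the 10^-1 place).
79.512 × 49.8 = 3959.6976 → 3.96 × 10^3 L (3 s.f., last digit at the 10^1 place).
Sum: 3985.14804 L; keep the coarser place, 10^1.
Result: 3.99 × 10^3 L.

3.99 × 10^3 L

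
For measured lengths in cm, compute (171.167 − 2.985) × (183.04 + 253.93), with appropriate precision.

7.3490 × 10⁴ cm²

171.167 − 2.985 = 168.182, limited to 3 d.p. → 6 s.f.; 183.04 + 253.93 = 436.97, limited to 2 d.p. → 5 s.f.
Carrying full precision, 168.182 × 436.97 = 73490.48854; keep min(6, 5) = 5 s.f.
Rounded to 5 significant figures: 7.3490 × 10⁴ cm².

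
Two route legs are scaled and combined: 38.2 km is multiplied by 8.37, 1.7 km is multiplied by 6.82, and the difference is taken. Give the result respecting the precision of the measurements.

308 km

38.2 × 8.37 = 319.734 → 320. km (3 s.f., last digit at the 10^0 place).
1.7 × 6.82 = 11.594 → 12 km (2 s.f., last digit at the 10^0 place).
Difference: 308.14 km; keep the coarser place, 10^0.
Result: 308 km.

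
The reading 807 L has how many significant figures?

3

807: zeros between nonzero digits are significant.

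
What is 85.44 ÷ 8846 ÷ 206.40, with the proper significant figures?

4.680 × 10⁻⁵

85.44 ÷ 8846 ÷ 206.40 = 0.0000467955559996…
Multiplication/division keeps the fewest significant figures: 85.44 → 4 s.f., 8846 → 4 s.f., 206.40 → 5 s.f.; limit is 4.
Rounded to 4 significant figures: 4.680 × 10⁻⁵.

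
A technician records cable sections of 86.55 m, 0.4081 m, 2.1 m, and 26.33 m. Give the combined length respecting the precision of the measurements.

86.55 m + 0.4081 m + 2.1 m + 26.33 m = 115.3881 m.
Addition/subtraction keeps the fewest decimal places: 86.55 → 2 decimal places, 0.4081 → 4 decimal places, 2.1 → 1 decimal place, 26.33 → 2 decimal places; limit is 1.
Rounded to 1 decimal place: 115.4 m.

115.4 m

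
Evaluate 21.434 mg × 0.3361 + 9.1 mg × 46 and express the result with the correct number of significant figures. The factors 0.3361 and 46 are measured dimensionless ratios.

4.3 × 10^2 mg

21.434 × 0.3361 = 7.2039674 → 7.204 mg (4 s.f., last digit at the 10^-3 place).
9.1 × 46 = 418.6 → 4.2 × 10^2 mg (2 s.f., last digit at the 10^1 place).
Sum: 425.8039674 mg; keep the coarser place, 10^1.
Result: 4.3 × 10^2 mg.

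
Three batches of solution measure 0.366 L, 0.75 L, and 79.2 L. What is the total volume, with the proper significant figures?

80.3 L

0.366 L + 0.75 L + 79.2 L = 80.316 L.
Addition/subtraction keeps the fewest decimal places: 0.366 → 3 decimal places, 0.75 → 2 decimal places, 79.2 → 1 decimal place; limit is 1.
Rounded to 1 decimal place: 80.3 L.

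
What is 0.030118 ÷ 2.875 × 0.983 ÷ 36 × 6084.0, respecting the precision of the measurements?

1.7

0.030118 ÷ 2.875 × 0.983 ÷ 36 × 6084.0 = 1.74031756035…
Multiplication/division keeps the fewest significant figures: 0.030118 → 5 s.f., 2.875 → 4 s.f., 0.983 → 3 s.f., 36 → 2 s.f., 6084.0 → 5 s.f.; limit is 2.
Rounded to 2 significant figures: 1.7.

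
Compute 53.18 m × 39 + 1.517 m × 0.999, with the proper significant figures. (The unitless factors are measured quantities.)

2.1 × 10³ m

53.18 × 39 = 2074.02 → 2.1 × 10³ m (2 s.f., last digit at the 10^2 place).
1.517 × 0.999 = 1.515483 → 1.52 m (3 s.f., last digit at the 10^-2 place).
Sum: 2075.535483 m; keep the coarser place, 10^2.
Result: 2.1 × 10³ m.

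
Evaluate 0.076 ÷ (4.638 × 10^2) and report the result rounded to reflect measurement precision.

0.076 ÷ (4.638 × 10^2) = 0.000163863734368…
Multiplication/division keeps the fewest significant figures: 0.076 → 2 s.f., 4.638 × 10^2 → 4 s.f.; limit is 2.
Rounded to 2 significant figures: 1.6 × 10^-4.

1.6 × 10^-4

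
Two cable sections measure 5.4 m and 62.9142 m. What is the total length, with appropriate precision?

5.4 m + 62.9142 m = 68.3142 m.
Addition/subtraction keeps the fewest decimal places: 5.4 → 1 decimal place, 62.9142 → 4 decimal places; limit is 1.
Rounded to 1 decimal place: 68.3 m.

68.3 m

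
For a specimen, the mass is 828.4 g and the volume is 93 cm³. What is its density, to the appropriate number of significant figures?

density = 828.4 g ÷ 93 cm³ = 8.90752688172… g/cm³.
828.4 has 4 significant figures; 93 has 2.
Division/multiplication keeps the fewest: 2 significant figures.
Rounded: 8.9 g/cm³.

8.9 g/cm³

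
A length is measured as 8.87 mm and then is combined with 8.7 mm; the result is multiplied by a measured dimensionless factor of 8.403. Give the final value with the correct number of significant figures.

148 mm

8.87 mm + 8.7 mm = 17.57 mm; the sum is limited to 1 decimal place (3 s.f.).
Carrying full precision, 17.57 × 8.403 = 147.64071 mm; 8.403 has 4 s.f., so the result keeps min(3, 4) = 3 s.f.
Rounded to 3 significant figures: 148 mm.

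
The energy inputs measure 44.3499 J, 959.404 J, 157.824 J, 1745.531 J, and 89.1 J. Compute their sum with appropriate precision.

44.3499 J + 959.404 J + 157.824 J + 1745.531 J + 89.1 J = 2996.2089 J.
Addition/subtraction keeps the fewest decimal places: 44.3499 → 4 decimal places, 959.404 → 3 decimal places, 157.824 → 3 decimal places, 1745.531 → 3 decimal places, 89.1 → 1 decimal place; limit is 1.
Rounded to 1 decimal place: 2996.2 J.

2996.2 J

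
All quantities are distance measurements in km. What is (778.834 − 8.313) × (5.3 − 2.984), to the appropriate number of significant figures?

1.8 × 10^3 km²

778.834 − 8.313 = 770.521, limited to 3 d.p. → 6 s.f.; 5.3 − 2.984 = 2.316, limited to 1 d.p. → 2 s.f.
Carrying full precision, 770.521 × 2.316 = 1784.526636; keep min(6, 2) = 2 s.f.
Rounded to 2 significant figures: 1.8 × 10^3 km².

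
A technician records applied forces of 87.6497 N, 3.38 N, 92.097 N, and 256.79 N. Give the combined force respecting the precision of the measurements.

87.6497 N + 3.38 N + 92.097 N + 256.79 N = 439.9167 N.
Addition/subtraction keeps the fewest decimal places: 87.6497 → 4 decimal places, 3.38 → 2 decimal places, 92.097 → 3 decimal places, 256.79 → 2 decimal places; limit is 2.
Rounded to 2 decimal places: 439.92 N.

439.92 N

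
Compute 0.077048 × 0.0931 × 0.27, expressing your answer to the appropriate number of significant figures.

0.077048 × 0.0931 × 0.27 = 0.001936755576
Multiplication/division keeps the fewest significant figures: 0.077048 → 5 s.f., 0.0931 → 3 s.f., 0.27 → 2 s.f.; limit is 2.
Rounded to 2 significant figures: 0.0019.

0.0019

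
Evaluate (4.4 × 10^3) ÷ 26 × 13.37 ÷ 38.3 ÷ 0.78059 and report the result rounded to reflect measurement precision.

76

(4.4 × 10^3) ÷ 26 × 13.37 ÷ 38.3 ÷ 0.78059 = 75.6813688399…
Multiplication/division keeps the fewest significant figures: 4.4 × 10^3 → 2 s.f., 26 → 2 s.f., 13.37 → 4 s.f., 38.3 → 3 s.f., 0.78059 → 5 s.f.; limit is 2.
Rounded to 2 significant figures: 76.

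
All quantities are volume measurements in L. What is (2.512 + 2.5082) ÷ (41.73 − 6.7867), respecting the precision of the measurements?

0.1437

2.512 + 2.5082 = 5.0202, limited to 3 d.p. → 4 s.f.; 41.73 − 6.7867 = 34.9433, limited to 2 d.p. → 4 s.f.
Carrying full precision, 5.0202 ÷ 34.9433 = 0.143667026297…; keep min(4, 4) = 4 s.f.
Rounded to 4 significant figures: 0.1437.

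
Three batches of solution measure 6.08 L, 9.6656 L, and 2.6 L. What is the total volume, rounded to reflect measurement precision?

18.3 L

6.08 L + 9.6656 L + 2.6 L = 18.3456 L.
Addition/subtraction keeps the fewest decimal places: 6.08 → 2 decimal places, 9.6656 → 4 decimal places, 2.6 → 1 decimal place; limit is 1.
Rounded to 1 decimal place: 18.3 L.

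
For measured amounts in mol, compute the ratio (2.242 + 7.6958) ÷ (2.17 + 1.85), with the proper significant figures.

2.47

2.242 + 7.6958 = 9.9378, limited to 3 d.p. → 4 s.f.; 2.17 + 1.85 = 4.02, limited to 2 d.p. → 3 s.f.
Carrying full precision, 9.9378 ÷ 4.02 = 2.47208955224…; keep min(4, 3) = 3 s.f.
Rounded to 3 significant figures: 2.47.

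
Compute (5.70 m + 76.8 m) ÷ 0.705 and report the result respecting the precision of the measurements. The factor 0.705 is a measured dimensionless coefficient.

117 m

5.70 m + 76.8 m = 82.50 m; the sum is limited to 1 decimal place (3 s.f.).
Carrying full precision, 82.50 ÷ 0.705 = 117.021276596… m; 0.705 has 3 s.f., so the result keeps min(3, 3) = 3 s.f.
Rounded to 3 significant figures: 117 m.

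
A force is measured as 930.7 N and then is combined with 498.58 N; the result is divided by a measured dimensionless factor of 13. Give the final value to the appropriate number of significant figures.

1.1 × 10² N

930.7 N + 498.58 N = 1429.28 N; the sum is limited to 1 decimal place (5 s.f.).
Carrying full precision, 1429.28 ÷ 13 = 109.944615385… N; 13 has 2 s.f., so the result keeps min(5, 2) = 2 s.f.
Rounded to 2 significant figures: 1.1 × 10² N.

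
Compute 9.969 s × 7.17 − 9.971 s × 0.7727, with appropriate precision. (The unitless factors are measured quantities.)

9.969 × 7.17 = 71.47773 → 71.5 s (3 s.f., last digit at the 10^-1 place).
9.971 × 0.7727 = 7.7045917 → 7.705 s (4 s.f., last digit at the 10^-3 place).
Difference: 63.7731383 s; keep the coarser place, 10^-1.
Result: 63.8 s.

63.8 s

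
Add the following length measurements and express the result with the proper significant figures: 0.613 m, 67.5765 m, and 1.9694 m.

70.159 m

0.613 m + 67.5765 m + 1.9694 m = 70.1589 m.
Addition/subtraction keeps the fewest decimal places: 0.613 → 3 decimal places, 67.5765 → 4 decimal places, 1.9694 → 4 decimal places; limit is 3.
Rounded to 3 decimal places: 70.159 m.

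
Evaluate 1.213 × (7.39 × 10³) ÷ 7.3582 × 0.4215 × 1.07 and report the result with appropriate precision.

1.213 × (7.39 × 10³) ÷ 7.3582 × 0.4215 × 1.07 = 549.433338364…
Multiplication/division keeps the fewest significant figures: 1.213 → 4 s.f., 7.39 × 10³ → 3 s.f., 7.3582 → 5 s.f., 0.4215 → 4 s.f., 1.07 → 3 s.f.; limit is 3.
Rounded to 3 significant figures: 549.

549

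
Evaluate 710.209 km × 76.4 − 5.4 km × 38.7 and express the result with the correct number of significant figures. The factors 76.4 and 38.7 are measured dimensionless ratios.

710.209 × 76.4 = 54259.9676 → 5.43 × 10⁴ km (3 s.f., last digit at the 10^2 place).
5.4 × 38.7 = 208.98 → 2.1 × 10² km (2 s.f., last digit at the 10^1 place).
Difference: 54050.9876 km; keep the coarser place, 10^2.
Result: 5.41 × 10⁴ km.

5.41 × 10⁴ km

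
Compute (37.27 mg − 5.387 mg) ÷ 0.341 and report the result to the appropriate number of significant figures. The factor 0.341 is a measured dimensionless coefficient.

93.5 mg

37.27 mg − 5.387 mg = 31.883 mg; the difference is limited to 2 decimal places (4 s.f.).
Carrying full precision, 31.883 ÷ 0.341 = 93.4985337243… mg; 0.341 has 3 s.f., so the result keeps min(4, 3) = 3 s.f.
Rounded to 3 significant figures: 93.5 mg.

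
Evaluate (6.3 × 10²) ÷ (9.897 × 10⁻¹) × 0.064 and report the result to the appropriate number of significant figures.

41

(6.3 × 10²) ÷ (9.897 × 10⁻¹) × 0.064 = 40.7396180661…
Multiplication/division keeps the fewest significant figures: 6.3 × 10² → 2 s.f., 9.897 × 10⁻¹ → 4 s.f., 0.064 → 2 s.f.; limit is 2.
Rounded to 2 significant figures: 41.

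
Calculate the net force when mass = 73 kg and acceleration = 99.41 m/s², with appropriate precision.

7.3 × 10³ N

net force = 73 kg × 99.41 m/s² = 7256.93 N.
73 has 2 significant figures; 99.41 has 4.
Division/multiplication keeps the fewest: 2 significant figures.
Rounded: 7.3 × 10³ N.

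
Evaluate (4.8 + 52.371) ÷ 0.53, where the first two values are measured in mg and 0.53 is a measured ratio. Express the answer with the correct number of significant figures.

4.8 mg + 52.371 mg = 57.171 mg; the sum is limited to 1 decimal place (3 s.f.).
Carrying full precision, 57.171 ÷ 0.53 = 107.869811321… mg; 0.53 has 2 s.f., so the result keeps min(3, 2) = 2 s.f.
Rounded to 2 significant figures: 1.1 × 10^2 mg.

1.1 × 10^2 mg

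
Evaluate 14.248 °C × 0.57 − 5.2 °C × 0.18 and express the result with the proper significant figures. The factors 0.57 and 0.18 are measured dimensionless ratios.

7.2 °C

14.248 × 0.57 = 8.12136 → 8.1 °C (2 s.f., last digit at the 10^-1 place).
5.2 × 0.18 = 0.936 → 0.94 °C (2 s.f., last digit at the 10^-2 place).
Difference: 7.18536 °C; keep the coarser place, 10^-1.
Result: 7.2 °C.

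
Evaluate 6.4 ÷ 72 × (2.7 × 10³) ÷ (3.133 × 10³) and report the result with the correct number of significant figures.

6.4 ÷ 72 × (2.7 × 10³) ÷ (3.133 × 10³) = 0.0766038940313…
Multiplication/division keeps the fewest significant figures: 6.4 → 2 s.f., 72 → 2 s.f., 2.7 × 10³ → 2 s.f., 3.133 × 10³ → 4 s.f.; limit is 2.
Rounded to 2 significant figures: 0.077.

0.077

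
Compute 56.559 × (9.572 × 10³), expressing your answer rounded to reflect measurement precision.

5.414 × 10⁵

56.559 × (9.572 × 10³) = 541382.748
Multiplication/division keeps the fewest significant figures: 56.559 → 5 s.f., 9.572 × 10³ → 4 s.f.; limit is 4.
Rounded to 4 significant figures: 5.414 × 10⁵.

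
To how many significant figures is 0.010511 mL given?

0.010511: leading zeros are not significant; zeros between nonzero digits are significant.

5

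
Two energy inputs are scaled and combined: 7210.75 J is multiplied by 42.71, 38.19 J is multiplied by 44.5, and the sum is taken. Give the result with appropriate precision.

3.097 × 10⁵ J

7210.75 × 42.71 = 307971.1325 → 3.080 × 10⁵ J (4 s.f., last digit at the 10^2 place).
38.19 × 44.5 = 1699.455 → 1.70 × 10³ J (3 s.f., last digit at the 10^1 place).
Sum: 309670.5875 J; keep the coarser place, 10^2.
Result: 3.097 × 10⁵ J.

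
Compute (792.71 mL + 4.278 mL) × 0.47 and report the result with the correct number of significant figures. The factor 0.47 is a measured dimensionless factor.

792.71 mL + 4.278 mL = 796.988 mL; the sum is limited to 2 decimal places (5 s.f.).
Carrying full precision, 796.988 × 0.47 = 374.58436 mL; 0.47 has 2 s.f., so the result keeps min(5, 2) = 2 s.f.
Rounded to 2 significant figures: 3.7 × 10^2 mL.

3.7 × 10^2 mL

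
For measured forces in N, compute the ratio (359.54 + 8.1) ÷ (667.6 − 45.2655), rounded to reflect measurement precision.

359.54 + 8.1 = 367.64, limited to 1 d.p. → 4 s.f.; 667.6 − 45.2655 = 622.3345, limited to 1 d.p. → 4 s.f.
Carrying full precision, 367.64 ÷ 622.3345 = 0.590743402463…; keep min(4, 4) = 4 s.f.
Rounded to 4 significant figures: 0.5907.

0.5907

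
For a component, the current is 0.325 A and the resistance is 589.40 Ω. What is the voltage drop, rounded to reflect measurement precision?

voltage drop = 0.325 A × 589.40 Ω = 191.555 V.
0.325 has 3 significant figures; 589.40 has 5.
Division/multiplication keeps the fewest: 3 significant figures.
Rounded: 1.92 × 10² V.

1.92 × 10² V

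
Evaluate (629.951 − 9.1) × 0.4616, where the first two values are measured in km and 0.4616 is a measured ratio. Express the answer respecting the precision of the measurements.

629.951 km − 9.1 km = 620.851 km; the difference is limited to 1 decimal place (4 s.f.).
Carrying full precision, 620.851 × 0.4616 = 286.5848216 km; 0.4616 has 4 s.f., so the result keeps min(4, 4) = 4 s.f.
Rounded to 4 significant figures: 286.6 km.

286.6 km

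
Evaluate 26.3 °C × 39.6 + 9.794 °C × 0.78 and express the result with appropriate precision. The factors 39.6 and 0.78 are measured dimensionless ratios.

1.05 × 10^3 °C

26.3 × 39.6 = 1041.48 → 1.04 × 10^3 °C (3 s.f., last digit at the 10^1 place).
9.794 × 0.78 = 7.63932 → 7.6 °C (2 s.f., last digit at the 10^-1 place).
Sum: 1049.11932 °C; keep the coarser place, 10^1.
Result: 1.05 × 10^3 °C.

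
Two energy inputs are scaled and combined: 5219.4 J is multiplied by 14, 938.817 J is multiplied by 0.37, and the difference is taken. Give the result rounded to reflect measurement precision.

5219.4 × 14 = 73071.6 → 7.3 × 10⁴ J (2 s.f., last digit at the 10^3 place).
938.817 × 0.37 = 347.36229 → 3.5 × 10² J (2 s.f., last digit at the 10^1 place).
Difference: 72724.23771 J; keep the coarser place, 10^3.
Result: 7.3 × 10⁴ J.

7.3 × 10⁴ J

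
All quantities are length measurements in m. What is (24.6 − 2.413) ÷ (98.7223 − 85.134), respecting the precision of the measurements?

1.63

24.6 − 2.413 = 22.187, limited to 1 d.p. → 3 s.f.; 98.7223 − 85.134 = 13.5883, limited to 3 d.p. → 5 s.f.
Carrying full precision, 22.187 ÷ 13.5883 = 1.63280174856…; keep min(3, 5) = 3 s.f.
Rounded to 3 significant figures: 1.63.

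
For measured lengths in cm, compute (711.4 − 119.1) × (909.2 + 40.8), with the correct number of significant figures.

711.4 − 119.1 = 592.3, limited to 1 d.p. → 4 s.f.; 909.2 + 40.8 = 950.0, limited to 1 d.p. → 4 s.f.
Carrying full precision, 592.3 × 950.0 = 562685; keep min(4, 4) = 4 s.f.
Rounded to 4 significant figures: 5.627 × 10⁵ cm².

5.627 × 10⁵ cm²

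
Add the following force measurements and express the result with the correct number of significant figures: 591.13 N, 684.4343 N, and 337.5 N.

1613.1 N

591.13 N + 684.4343 N + 337.5 N = 1613.0643 N.
Addition/subtraction keeps the fewest decimal places: 591.13 → 2 decimal places, 684.4343 → 4 decimal places, 337.5 → 1 decimal place; limit is 1.
Rounded to 1 decimal place: 1613.1 N.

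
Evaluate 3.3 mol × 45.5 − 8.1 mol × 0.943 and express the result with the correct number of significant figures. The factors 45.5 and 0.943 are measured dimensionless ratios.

3.3 × 45.5 = 150.15 → 1.5 × 10² mol (2 s.f., last digit at the 10^1 place).
8.1 × 0.943 = 7.6383 → 7.6 mol (2 s.f., last digit at the 10^-1 place).
Difference: 142.5117 mol; keep the coarser place, 10^1.
Result: 1.4 × 10² mol.

1.4 × 10² mol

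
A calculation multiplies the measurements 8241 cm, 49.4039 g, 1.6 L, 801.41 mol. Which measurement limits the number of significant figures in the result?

8241 cm → 4 s.f.; 49.4039 g → 6 s.f.; 1.6 L → 2 s.f.; 801.41 mol → 5 s.f.
The fewest is 2 significant figures, from 1.6 L.

1.6 L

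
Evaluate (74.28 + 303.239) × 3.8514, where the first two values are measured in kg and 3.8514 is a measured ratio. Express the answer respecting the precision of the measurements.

1.4540 × 10³ kg

74.28 kg + 303.239 kg = 377.519 kg; the sum is limited to 2 decimal places (5 s.f.).
Carrying full precision, 377.519 × 3.8514 = 1453.9766766 kg; 3.8514 has 5 s.f., so the result keeps min(5, 5) = 5 s.f.
Rounded to 5 significant figures: 1.4540 × 10³ kg.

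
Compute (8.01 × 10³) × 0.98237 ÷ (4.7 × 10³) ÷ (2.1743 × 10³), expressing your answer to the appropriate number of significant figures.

7.7 × 10⁻⁴

(8.01 × 10³) × 0.98237 ÷ (4.7 × 10³) ÷ (2.1743 × 10³) = 0.000769999217161…
Multiplication/division keeps the fewest significant figures: 8.01 × 10³ → 3 s.f., 0.98237 → 5 s.f., 4.7 × 10³ → 2 s.f., 2.1743 × 10³ → 5 s.f.; limit is 2.
Rounded to 2 significant figures: 7.7 × 10⁻⁴.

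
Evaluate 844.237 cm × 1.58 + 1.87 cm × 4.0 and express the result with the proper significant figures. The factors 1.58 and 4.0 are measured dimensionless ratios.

1.34 × 10³ cm

844.237 × 1.58 = 1333.89446 → 1.33 × 10³ cm (3 s.f., last digit at the 10^1 place).
1.87 × 4.0 = 7.48 → 7.5 cm (2 s.f., last digit at the 10^-1 place).
Sum: 1341.37446 cm; keep the coarser place, 10^1.
Result: 1.34 × 10³ cm.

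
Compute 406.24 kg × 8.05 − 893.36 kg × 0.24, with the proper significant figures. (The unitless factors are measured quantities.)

3.06 × 10^3 kg

406.24 × 8.05 = 3270.232 → 3.27 × 10^3 kg (3 s.f., last digit at the 10^1 place).
893.36 × 0.24 = 214.4064 → 2.1 × 10^2 kg (2 s.f., last digit at the 10^1 place).
Difference: 3055.8256 kg; keep the coarser place, 10^1.
Result: 3.06 × 10^3 kg.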